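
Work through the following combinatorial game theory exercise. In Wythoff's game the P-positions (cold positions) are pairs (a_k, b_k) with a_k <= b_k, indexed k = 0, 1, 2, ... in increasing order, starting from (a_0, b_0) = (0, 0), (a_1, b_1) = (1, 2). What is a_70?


By Wythoff's theorem, a_k = floor(k * phi) and b_k = floor(k * phi^2) = a_k + k, where phi = (1 + sqrt(5))/2 is the golden ratio.
phi = (1 + sqrt(5))/2 = 1.618034
k = 70
k * phi = 70 * 1.618034 = 113.262379
a_70 = floor(k * phi) = 113

113


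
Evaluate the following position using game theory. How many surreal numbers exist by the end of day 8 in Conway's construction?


Day 0: {|} = 0 is born. Count = 1.
Day n: the number of surreal numbers born by day n is 2^(n+1) - 1.
By day 0: 2^1 - 1 = 1
By day 1: 2^2 - 1 = 3
By day 2: 2^3 - 1 = 7
By day 3: 2^4 - 1 = 15
By day 4: 2^5 - 1 = 31
By day 5: 2^6 - 1 = 63
By day 6: 2^7 - 1 = 127
By day 7: 2^8 - 1 = 255
By day 8: 2^9 - 1 = 511
By day 8: 511 surreal numbers.

511


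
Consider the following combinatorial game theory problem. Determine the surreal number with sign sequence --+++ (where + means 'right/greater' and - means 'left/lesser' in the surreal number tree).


Sign expansion: --+++
Rule: track bounds (lo, hi), initially (-inf, +inf). On '+', the current value becomes lo and we move to the simplest number in (value, hi): value + 1 if hi = +inf, otherwise the midpoint (value + hi)/2. On '-', the current value becomes hi and we move to value - 1 if lo = -inf, otherwise the midpoint (lo + value)/2.
Start at 0.
Step 1: sign = -, move left. Bounds: (-inf, 0). Value = -1
Step 2: sign = -, move left. Bounds: (-inf, -1). Value = -2
Step 3: sign = +, move right. Bounds: (-2, -1). Value = -3/2
Step 4: sign = +, move right. Bounds: (-3/2, -1). Value = -5/4
Step 5: sign = +, move right. Bounds: (-5/4, -1). Value = -9/8
The surreal number with sign expansion --+++ is -9/8.

-9/8


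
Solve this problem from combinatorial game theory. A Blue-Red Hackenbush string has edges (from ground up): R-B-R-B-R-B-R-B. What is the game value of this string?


Edges (from ground): R-B-R-B-R-B-R-B
By Berlekamp's sign-expansion rule, a Blue-Red Hackenbush stalk has the value of the surreal number whose sign sequence is the edge sequence with B -> + and R -> -.
Sign sequence: -+-+-+-+
Trace the sign expansion in the surreal number tree, starting from 0:
Edge 1: R (sign -) -> bounds (-inf, 0), value = -1
Edge 2: B (sign +) -> bounds (-1, 0), value = -1/2
Edge 3: R (sign -) -> bounds (-1, -1/2), value = -3/4
Edge 4: B (sign +) -> bounds (-3/4, -1/2), value = -5/8
Edge 5: R (sign -) -> bounds (-3/4, -5/8), value = -11/16
Edge 6: B (sign +) -> bounds (-11/16, -5/8), value = -21/32
Edge 7: R (sign -) -> bounds (-11/16, -21/32), value = -43/64
Edge 8: B (sign +) -> bounds (-43/64, -21/32), value = -85/128
Game value = -85/128

-85/128


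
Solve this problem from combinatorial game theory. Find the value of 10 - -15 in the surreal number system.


x = 10, y = -15
x - y = 10 - -15 = 25

25


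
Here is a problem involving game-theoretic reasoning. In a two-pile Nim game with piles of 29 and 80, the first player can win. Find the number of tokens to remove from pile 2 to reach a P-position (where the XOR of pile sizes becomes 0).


Piles: 29 and 80
Current XOR: 29 XOR 80 = 77 (non-zero, so this is an N-position).
To make the XOR zero, we need to find a move that balances the piles.
For pile 2 (size 80): target = 80 XOR 77 = 29
We reduce pile 2 from 80 to 29.
Tokens removed: 80 - 29 = 51
Verification: 29 XOR 29 = 0

51


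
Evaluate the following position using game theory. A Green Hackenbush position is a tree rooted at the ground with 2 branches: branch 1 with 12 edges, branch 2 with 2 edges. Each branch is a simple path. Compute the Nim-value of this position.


The tree has 2 branches from the ground vertex.
In Green Hackenbush, the Nim-value of a simple path of length k is k.
Branch 1: length 12, Nim-value = 12
Branch 2: length 2, Nim-value = 2
Total Nim-value = XOR of all branch values:
0 XOR 12 = 12
12 XOR 2 = 14
Nim-value of the tree = 14

14


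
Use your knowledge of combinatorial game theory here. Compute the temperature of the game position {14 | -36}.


The game is {14 | -36}, a switch {a | b} with numbers a > b.
Cooling {a | b} by t gives {a - t | b + t}, which stops being hot when a - t = b + t, i.e. at t = (a - b)/2. So the temperature of a switch is (a - b)/2.
Temperature = (Left option - Right option) / 2
= (14 - (-36)) / 2
= 50 / 2
= 25

25


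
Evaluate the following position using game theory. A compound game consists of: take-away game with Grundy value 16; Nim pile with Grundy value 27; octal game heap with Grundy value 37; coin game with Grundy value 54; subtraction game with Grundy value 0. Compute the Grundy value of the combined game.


By the Sprague-Grundy theorem, the Grundy value of a sum of games is the XOR of individual Grundy values.
take-away game: Grundy value = 16. Running XOR: 0 XOR 16 = 16
Nim pile: Grundy value = 27. Running XOR: 16 XOR 27 = 11
octal game heap: Grundy value = 37. Running XOR: 11 XOR 37 = 46
coin game: Grundy value = 54. Running XOR: 46 XOR 54 = 24
subtraction game: Grundy value = 0. Running XOR: 24 XOR 0 = 24
The combined Grundy value is 24.

24


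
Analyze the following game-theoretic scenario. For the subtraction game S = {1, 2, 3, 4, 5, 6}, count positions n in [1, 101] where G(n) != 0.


Subtraction set S = {1, 2, 3, 4, 5, 6}, so G(n) = n mod 7.
G(n) = 0 when n is a multiple of 7.
Multiples of 7 in [1, 101]: 14
N-positions (nonzero Grundy) = 101 - 14 = 87

87


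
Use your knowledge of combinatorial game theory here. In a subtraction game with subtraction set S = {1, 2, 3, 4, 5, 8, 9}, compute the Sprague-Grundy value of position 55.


The subtraction set is S = {1, 2, 3, 4, 5, 8, 9}.
G(k) = mex{ G(k - s) : s in S, s <= k }. We compute iteratively: G(0) = 0.
G(1) = mex({0}) = 1
G(2) = mex({0, 1}) = 2
G(3) = mex({0, 1, 2}) = 3
G(4) = mex({0, 1, 2, 3}) = 4
G(5) = mex({0, 1, 2, 3, 4}) = 5
G(6) = mex({1, 2, 3, 4, 5}) = 0
G(7) = mex({0, 2, 3, 4, 5}) = 1
G(8) = mex({0, 1, 3, 4, 5}) = 2
G(9) = mex({0, 1, 2, 4, 5}) = 3
G(10) = mex({0, 1, 2, 3, 5}) = 4
G(11) = mex({0, 1, 2, 3, 4}) = 5
G(12) = mex({1, 2, 3, 4, 5}) = 0
G(13) = mex({0, 2, 3, 4, 5}) = 1
G(14) = mex({0, 1, 3, 4, 5}) = 2
Observe that G(6)..G(14) = 0, 1, 2, 3, 4, 5, 0, 1, 2 repeats G(0)..G(8) = 0, 1, 2, 3, 4, 5, 0, 1, 2.
For k >= max(S) = 9, G(k) is determined by the previous 9 values G(k-9)..G(k-1); a window of 9 consecutive values has recurred shifted by 6, so by induction G(k + 6) = G(k) for all k >= 0: the sequence is periodic from the start with period 6.
One period: G(0..5) = 0, 1, 2, 3, 4, 5.
55 mod 6 = 1, so G(55) = G(1) = 1.

1


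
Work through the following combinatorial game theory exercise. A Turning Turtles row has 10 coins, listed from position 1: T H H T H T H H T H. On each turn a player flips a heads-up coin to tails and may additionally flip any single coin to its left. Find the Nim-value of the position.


Coins: T H H T H T H H T H
Key fact: a single head at position k behaves exactly like a Nim heap of size k (turning it to T and optionally flipping a coin at j < k corresponds to moving the heap from k to j, or to 0), and heads combine as a disjunctive sum (two heads at the same place would cancel, matching j XOR j = 0). So the Nim-value is the XOR of the 1-indexed positions of the heads.
Face-up positions (1-indexed): [2, 3, 5, 7, 8, 10]
XOR 0 with 2: 0 XOR 2 = 2
XOR 2 with 3: 2 XOR 3 = 1
XOR 1 with 5: 1 XOR 5 = 4
XOR 4 with 7: 4 XOR 7 = 3
XOR 3 with 8: 3 XOR 8 = 11
XOR 11 with 10: 11 XOR 10 = 1
Nim-value = 1

1


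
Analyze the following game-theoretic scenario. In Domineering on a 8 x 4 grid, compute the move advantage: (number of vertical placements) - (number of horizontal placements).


Board is 8 x 4 (rows x cols).
Left (vertical) placements: (rows-1) * cols = 7 * 4 = 28
Right (horizontal) placements: rows * (cols-1) = 8 * 3 = 24
Advantage = Left - Right = 28 - 24 = 4

4


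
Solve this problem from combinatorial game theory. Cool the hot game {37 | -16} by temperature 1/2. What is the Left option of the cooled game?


Original game: {37 | -16} (a switch {a | b} with a > b).
Cooling by t (for t below the temperature (a - b)/2 = 53/2) taxes each move by t: {a | b} cooled by t is {a - t | b + t}.
Cooling amount: t = 1/2
Cooled Left option: 37 - 1/2 = 73/2
Cooled Right option: -16 + 1/2 = -31/2
Cooled game: {73/2 | -31/2}
Left option = 73/2

73/2


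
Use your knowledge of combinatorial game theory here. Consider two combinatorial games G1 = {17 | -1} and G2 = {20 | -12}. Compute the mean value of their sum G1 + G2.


G1 = {17 | -1}, G2 = {20 | -12}
Each is a switch {a | b} with numbers a > b; its mean value is (a + b)/2, and mean value is additive over game sums: m(G1 + G2) = m(G1) + m(G2).
Mean of G1 = (17 + (-1))/2 = 16/2 = 8
Mean of G2 = (20 + (-12))/2 = 8/2 = 4
Mean of G1 + G2 = 8 + 4 = 12

12


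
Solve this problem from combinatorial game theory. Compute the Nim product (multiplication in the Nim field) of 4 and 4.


Nim multiplication is bilinear over XOR: (u XOR v) * w = (u*w) XOR (v*w).
So we split each operand into its bit components and XOR the pairwise Nim products.
4 = 4 (as XOR of powers of 2).
4 = 4 (as XOR of powers of 2).
Using the standard Nim-product table on single bits:
  2*2 = 3,   2*4 = 8,   2*8 = 12,
  4*4 = 6,   4*8 = 11,  8*8 = 13,
and  1*x = x (identity), k*l = l*k (commutative).
Pairwise Nim products:
  4 * 4 = 6
XOR them: 6 = 6.
Result: 4 * 4 = 6 (in Nim).

6


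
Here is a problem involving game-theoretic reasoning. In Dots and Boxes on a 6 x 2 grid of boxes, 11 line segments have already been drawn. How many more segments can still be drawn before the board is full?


Grid: 6 x 2 boxes, i.e. 7 rows and 3 columns of dots.
Horizontal edges: (rows + 1) * cols = 7 * 2 = 14
Vertical edges: rows * (cols + 1) = 6 * 3 = 18
Total edges: 14 + 18 = 32
Edges drawn: 11
Remaining: 32 - 11 = 21

21


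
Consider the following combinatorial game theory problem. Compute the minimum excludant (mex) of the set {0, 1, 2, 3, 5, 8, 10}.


Set = {0, 1, 2, 3, 5, 8, 10}
0 is in the set.
1 is in the set.
2 is in the set.
3 is in the set.
4 is NOT in the set. This is the mex.
mex = 4

4


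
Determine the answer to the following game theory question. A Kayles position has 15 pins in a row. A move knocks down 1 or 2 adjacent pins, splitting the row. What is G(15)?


Kayles: a move removes 1 or 2 adjacent pins from a contiguous row.
Removing pins from a row of k leaves two independent rows (a, b) with a + b = k - 1 (one pin) or a + b = k - 2 (two pins); an end removal gives a = 0.
By Sprague-Grundy, G(k) = mex{ G(a) XOR G(b) } over all these splits. G(0) = 0.
G(1): splits (0,0):0^0=0 -> mex({0}) = 1
G(2): splits (0,1):0^1=1 (0,0):0^0=0 -> mex({0, 1}) = 2
G(3): splits (0,2):0^2=2 (1,1):1^1=0 (0,1):0^1=1 -> mex({0, 1, 2}) = 3
G(4): splits (0,3):0^3=3 (1,2):1^2=3 (0,2):0^2=2 (1,1):1^1=0 -> mex({0, 2, 3}) = 1
G(5): splits (0,4):0^1=1 (1,3):1^3=2 (2,2):2^2=0 (0,3):0^3=3 (1,2):1^2=3 -> mex({0, 1, 2, 3}) = 4
G(6) = mex({0, 1, 2, 4}) = 3
G(7) = mex({0, 1, 3, 4, 5}) = 2
G(8) = mex({0, 2, 3, 5, 6}) = 1
G(9) = mex({0, 1, 2, 3, 6, 7}) = 4
G(10) = mex({0, 1, 3, 4, 5, 7}) = 2
G(11) = mex({0, 1, 2, 3, 4, 5}) = 6
G(12) = mex({0, 1, 2, 3, 5, 6, 7}) = 4
G(13) = mex({0, 2, 3, 4, 6, 7}) = 1
G(14) = mex({0, 1, 4, 5, 6, 7}) = 2
G(15) = mex({0, 1, 2, 3, 4, 5, 6}) = 7
Therefore G(15) = 7.

7


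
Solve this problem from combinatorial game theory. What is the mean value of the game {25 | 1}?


Game = {25 | 1}, a switch {a | b} with numbers a > b.
Its thermograph has left wall a - t and right wall b + t, which meet at t = (a - b)/2, where both equal (a + b)/2. So the mast (mean value) is at (a + b)/2.
Mean = (25 + (1))/2 = 26/2 = 13

13


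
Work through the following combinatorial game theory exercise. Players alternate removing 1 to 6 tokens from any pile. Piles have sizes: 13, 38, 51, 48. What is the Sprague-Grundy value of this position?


Subtraction set: {1, 2, 3, 4, 5, 6}
For this subtraction set, G(n) = n mod 7 (period = max + 1 = 7).
Pile 1 (size 13): G(13) = 13 mod 7 = 6
Pile 2 (size 38): G(38) = 38 mod 7 = 3
Pile 3 (size 51): G(51) = 51 mod 7 = 2
Pile 4 (size 48): G(48) = 48 mod 7 = 6
Total Grundy value = XOR of all: 6 XOR 3 XOR 2 XOR 6 = 1

1


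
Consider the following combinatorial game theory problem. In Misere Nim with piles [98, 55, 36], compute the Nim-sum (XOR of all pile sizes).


We need the XOR (exclusive or) of all pile sizes.
After XOR-ing pile 1 (size 98): 0 XOR 98 = 98
After XOR-ing pile 2 (size 55): 98 XOR 55 = 85
After XOR-ing pile 3 (size 36): 85 XOR 36 = 113
The Nim-value of this position is 113.

113


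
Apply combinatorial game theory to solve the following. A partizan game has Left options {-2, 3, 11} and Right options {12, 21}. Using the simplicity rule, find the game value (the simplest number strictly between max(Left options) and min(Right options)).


Left options: {-2, 3, 11}, max = 11
Right options: {12, 21}, min = 12
All options are numbers and max(Left) < min(Right), so by the simplicity theorem the value is the simplest (earliest-born) number strictly between 11 and 12.
No integer lies strictly between 11 and 12, so the value is the dyadic rational m/2^k in the interval with the smallest k (then m odd); search k = 1, 2, ...:
Denominator 2: 23/2 lies strictly between 11 and 12 -- found.
The simplest number in the interval is 23/2.
Game value = 23/2

23/2


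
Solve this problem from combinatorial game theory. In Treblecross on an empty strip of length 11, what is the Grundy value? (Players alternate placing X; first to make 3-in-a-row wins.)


Treblecross: place X on empty cells; 3-in-a-row wins.
Playing within two cells of an existing X lets the opponent win at once, so sensible play treats the cells i-2..i+2 around each X as dead. The player left with no safe cell loses, so this is a normal-play take-away game on strips of safe cells.
Placing X at cell i (0-indexed) of a strip of k safe cells leaves independent strips of sizes max(0, i-2) and max(0, k-i-3). Hence G(k) = mex{ G(max(0,i-2)) XOR G(max(0,k-i-3)) : 0 <= i < k }, with G(0) = 0.
G(1): splits (0,0):0^0=0 -> mex({0}) = 1
G(2): splits (0,0):0^0=0 -> mex({0}) = 1
G(3): splits (0,0):0^0=0 -> mex({0}) = 1
G(4): splits (0,1):0^1=1 (0,0):0^0=0 -> mex({0, 1}) = 2
G(5): splits (0,2):0^1=1 (0,1):0^1=1 (0,0):0^0=0 -> mex({0, 1}) = 2
G(6) = mex({1}) = 0
G(7) = mex({0, 1, 2}) = 3
G(8) = mex({0, 1, 2}) = 3
G(9) = mex({0, 2}) = 1
G(10) = mex({0, 2, 3}) = 1
G(11) = mex({0, 3}) = 1
Therefore G(11) = 1.

1


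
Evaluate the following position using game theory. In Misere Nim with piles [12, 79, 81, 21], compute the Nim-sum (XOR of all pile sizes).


We need the XOR (exclusive or) of all pile sizes.
After XOR-ing pile 1 (size 12): 0 XOR 12 = 12
After XOR-ing pile 2 (size 79): 12 XOR 79 = 67
After XOR-ing pile 3 (size 81): 67 XOR 81 = 18
After XOR-ing pile 4 (size 21): 18 XOR 21 = 7
The Nim-value of this position is 7.

7


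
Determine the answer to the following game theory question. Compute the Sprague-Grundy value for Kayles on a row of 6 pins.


Kayles: a move removes 1 or 2 adjacent pins from a contiguous row.
Removing pins from a row of k leaves two independent rows (a, b) with a + b = k - 1 (one pin) or a + b = k - 2 (two pins); an end removal gives a = 0.
By Sprague-Grundy, G(k) = mex{ G(a) XOR G(b) } over all these splits. G(0) = 0.
G(1): splits (0,0):0^0=0 -> mex({0}) = 1
G(2): splits (0,1):0^1=1 (0,0):0^0=0 -> mex({0, 1}) = 2
G(3): splits (0,2):0^2=2 (1,1):1^1=0 (0,1):0^1=1 -> mex({0, 1, 2}) = 3
G(4): splits (0,3):0^3=3 (1,2):1^2=3 (0,2):0^2=2 (1,1):1^1=0 -> mex({0, 2, 3}) = 1
G(5): splits (0,4):0^1=1 (1,3):1^3=2 (2,2):2^2=0 (0,3):0^3=3 (1,2):1^2=3 -> mex({0, 1, 2, 3}) = 4
G(6) = mex({0, 1, 2, 4}) = 3
Therefore G(6) = 3.

3


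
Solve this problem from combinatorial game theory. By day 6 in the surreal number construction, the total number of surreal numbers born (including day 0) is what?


Day 0: {|} = 0 is born. Count = 1.
Day n: the number of surreal numbers born by day n is 2^(n+1) - 1.
By day 0: 2^1 - 1 = 1
By day 1: 2^2 - 1 = 3
By day 2: 2^3 - 1 = 7
By day 3: 2^4 - 1 = 15
By day 4: 2^5 - 1 = 31
By day 5: 2^6 - 1 = 63
By day 6: 2^7 - 1 = 127
By day 6: 127 surreal numbers.

127


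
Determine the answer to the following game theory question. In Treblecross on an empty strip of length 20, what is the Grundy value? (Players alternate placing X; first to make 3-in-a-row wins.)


Treblecross: place X on empty cells; 3-in-a-row wins.
Playing within two cells of an existing X lets the opponent win at once, so sensible play treats the cells i-2..i+2 around each X as dead. The player left with no safe cell loses, so this is a normal-play take-away game on strips of safe cells.
Placing X at cell i (0-indexed) of a strip of k safe cells leaves independent strips of sizes max(0, i-2) and max(0, k-i-3). Hence G(k) = mex{ G(max(0,i-2)) XOR G(max(0,k-i-3)) : 0 <= i < k }, with G(0) = 0.
G(1): splits (0,0):0^0=0 -> mex({0}) = 1
G(2): splits (0,0):0^0=0 -> mex({0}) = 1
G(3): splits (0,0):0^0=0 -> mex({0}) = 1
G(4): splits (0,1):0^1=1 (0,0):0^0=0 -> mex({0, 1}) = 2
G(5): splits (0,2):0^1=1 (0,1):0^1=1 (0,0):0^0=0 -> mex({0, 1}) = 2
G(6) = mex({1}) = 0
G(7) = mex({0, 1, 2}) = 3
G(8) = mex({0, 1, 2}) = 3
G(9) = mex({0, 2}) = 1
G(10) = mex({0, 2, 3}) = 1
G(11) = mex({0, 3}) = 1
G(12) = mex({1, 3}) = 0
G(13) = mex({0, 1, 2, 3}) = 4
G(14) = mex({0, 1, 2}) = 3
G(15) = mex({0, 1, 2}) = 3
G(16) = mex({0, 1, 2, 4}) = 3
G(17) = mex({0, 1, 3, 4}) = 2
G(18) = mex({0, 1, 3, 4}) = 2
G(19) = mex({0, 1, 3, 5}) = 2
G(20) = mex({0, 1, 2, 3, 5}) = 4
Therefore G(20) = 4.

4


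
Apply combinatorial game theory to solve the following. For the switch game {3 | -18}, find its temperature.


The game is {3 | -18}, a switch {a | b} with numbers a > b.
Cooling {a | b} by t gives {a - t | b + t}, which stops being hot when a - t = b + t, i.e. at t = (a - b)/2. So the temperature of a switch is (a - b)/2.
Temperature = (Left option - Right option) / 2
= (3 - (-18)) / 2
= 21 / 2
= 21/2

21/2


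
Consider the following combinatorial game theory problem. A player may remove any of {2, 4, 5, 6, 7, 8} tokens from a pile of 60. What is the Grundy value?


The subtraction set is S = {2, 4, 5, 6, 7, 8}.
G(k) = mex{ G(k - s) : s in S, s <= k }. We compute iteratively: G(0) = 0.
G(1) = mex({}) = 0
G(2) = mex({0}) = 1
G(3) = mex({0}) = 1
G(4) = mex({0, 1}) = 2
G(5) = mex({0, 1}) = 2
G(6) = mex({0, 1, 2}) = 3
G(7) = mex({0, 1, 2}) = 3
G(8) = mex({0, 1, 2, 3}) = 4
G(9) = mex({0, 1, 2, 3}) = 4
G(10) = mex({1, 2, 3, 4}) = 0
G(11) = mex({1, 2, 3, 4}) = 0
G(12) = mex({0, 2, 3, 4}) = 1
G(13) = mex({0, 2, 3, 4}) = 1
G(14) = mex({0, 1, 3, 4}) = 2
G(15) = mex({0, 1, 3, 4}) = 2
G(16) = mex({0, 1, 2, 4}) = 3
G(17) = mex({0, 1, 2, 4}) = 3
Observe that G(10)..G(17) = 0, 0, 1, 1, 2, 2, 3, 3 repeats G(0)..G(7) = 0, 0, 1, 1, 2, 2, 3, 3.
For k >= max(S) = 8, G(k) is determined by the previous 8 values G(k-8)..G(k-1); a window of 8 consecutive values has recurred shifted by 10, so by induction G(k + 10) = G(k) for all k >= 0: the sequence is periodic from the start with period 10.
One period: G(0..9) = 0, 0, 1, 1, 2, 2, 3, 3, 4, 4.
60 mod 10 = 0, so G(60) = G(0) = 0.

0


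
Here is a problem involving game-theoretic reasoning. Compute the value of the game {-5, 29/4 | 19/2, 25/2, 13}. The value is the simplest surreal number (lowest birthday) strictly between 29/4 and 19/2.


Left options: {-5, 29/4}, max = 29/4
Right options: {19/2, 25/2, 13}, min = 19/2
All options are numbers and max(Left) < min(Right), so by the simplicity theorem the value is the simplest (earliest-born) number strictly between 29/4 and 19/2.
Integers 8 through 9 all lie strictly between 29/4 and 19/2.
Among integers, the simplest (lowest birthday = smallest |n|; 0 is born on day 0, +-n on day n) is 8.
No non-integer in the interval can be simpler: if x is a non-integer in the interval, then floor(x) or ceil(x) also lies in the interval (the interval contains an integer), and both are proper prefixes of x's sign expansion, i.e. born earlier. So the game value is 8.
Game value = 8

8


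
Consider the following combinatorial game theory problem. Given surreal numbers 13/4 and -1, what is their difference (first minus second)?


x = 13/4, y = -1
Converting to common denominator: 4
x = 13/4, y = -4/4
x - y = 13/4 - -1 = 17/4

17/4


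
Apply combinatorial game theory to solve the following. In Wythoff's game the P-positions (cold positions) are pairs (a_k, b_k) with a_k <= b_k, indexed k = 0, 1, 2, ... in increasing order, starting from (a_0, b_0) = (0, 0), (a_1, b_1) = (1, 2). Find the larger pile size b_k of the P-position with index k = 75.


By Wythoff's theorem, a_k = floor(k * phi) and b_k = floor(k * phi^2) = a_k + k, where phi = (1 + sqrt(5))/2 is the golden ratio.
phi = (1 + sqrt(5))/2 = 1.618034
phi^2 = phi + 1 = 2.618034
k = 75
k * phi^2 = 75 * 2.618034 = 196.352549
b_75 = floor(k * phi^2) = 196 (check: a_75 + k = 121 + 75 = 196)

196


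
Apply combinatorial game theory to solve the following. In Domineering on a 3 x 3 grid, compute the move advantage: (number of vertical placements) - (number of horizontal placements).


Board is 3 x 3 (rows x cols).
Left (vertical) placements: (rows-1) * cols = 2 * 3 = 6
Right (horizontal) placements: rows * (cols-1) = 3 * 2 = 6
Advantage = Left - Right = 6 - 6 = 0

0


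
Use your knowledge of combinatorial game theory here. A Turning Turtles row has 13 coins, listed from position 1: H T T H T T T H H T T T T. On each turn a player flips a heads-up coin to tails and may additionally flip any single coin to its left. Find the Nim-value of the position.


Coins: H T T H T T T H H T T T T
Key fact: a single head at position k behaves exactly like a Nim heap of size k (turning it to T and optionally flipping a coin at j < k corresponds to moving the heap from k to j, or to 0), and heads combine as a disjunctive sum (two heads at the same place would cancel, matching j XOR j = 0). So the Nim-value is the XOR of the 1-indexed positions of the heads.
Face-up positions (1-indexed): [1, 4, 8, 9]
XOR 0 with 1: 0 XOR 1 = 1
XOR 1 with 4: 1 XOR 4 = 5
XOR 5 with 8: 5 XOR 8 = 13
XOR 13 with 9: 13 XOR 9 = 4
Nim-value = 4

4


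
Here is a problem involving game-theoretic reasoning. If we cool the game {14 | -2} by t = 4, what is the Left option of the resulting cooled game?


Original game: {14 | -2} (a switch {a | b} with a > b).
Cooling by t (for t below the temperature (a - b)/2 = 8) taxes each move by t: {a | b} cooled by t is {a - t | b + t}.
Cooling amount: t = 4
Cooled Left option: 14 - 4 = 10
Cooled Right option: -2 + 4 = 2
Cooled game: {10 | 2}
Left option = 10

10


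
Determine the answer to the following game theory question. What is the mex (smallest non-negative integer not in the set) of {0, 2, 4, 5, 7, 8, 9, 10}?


Set = {0, 2, 4, 5, 7, 8, 9, 10}
0 is in the set.
1 is NOT in the set. This is the mex.
mex = 1

1


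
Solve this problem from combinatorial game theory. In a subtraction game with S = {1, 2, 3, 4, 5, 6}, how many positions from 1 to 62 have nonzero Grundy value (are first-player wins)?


Subtraction set S = {1, 2, 3, 4, 5, 6}, so G(n) = n mod 7.
G(n) = 0 when n is a multiple of 7.
Multiples of 7 in [1, 62]: 8
N-positions (nonzero Grundy) = 62 - 8 = 54

54


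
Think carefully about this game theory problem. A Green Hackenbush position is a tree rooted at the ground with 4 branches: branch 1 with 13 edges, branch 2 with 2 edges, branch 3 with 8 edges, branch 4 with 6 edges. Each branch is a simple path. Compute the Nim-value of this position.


The tree has 4 branches from the ground vertex.
In Green Hackenbush, the Nim-value of a simple path of length k is k.
Branch 1: length 13, Nim-value = 13
Branch 2: length 2, Nim-value = 2
Branch 3: length 8, Nim-value = 8
Branch 4: length 6, Nim-value = 6
Total Nim-value = XOR of all branch values:
0 XOR 13 = 13
13 XOR 2 = 15
15 XOR 8 = 7
7 XOR 6 = 1
Nim-value of the tree = 1

1


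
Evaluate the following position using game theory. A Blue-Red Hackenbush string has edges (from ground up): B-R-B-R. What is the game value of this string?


Edges (from ground): B-R-B-R
By Berlekamp's sign-expansion rule, a Blue-Red Hackenbush stalk has the value of the surreal number whose sign sequence is the edge sequence with B -> + and R -> -.
Sign sequence: +-+-
Trace the sign expansion in the surreal number tree, starting from 0:
Edge 1: B (sign +) -> bounds (0, +inf), value = 1
Edge 2: R (sign -) -> bounds (0, 1), value = 1/2
Edge 3: B (sign +) -> bounds (1/2, 1), value = 3/4
Edge 4: R (sign -) -> bounds (1/2, 3/4), value = 5/8
Game value = 5/8

5/8


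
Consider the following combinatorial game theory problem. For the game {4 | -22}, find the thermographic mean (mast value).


Game = {4 | -22}, a switch {a | b} with numbers a > b.
Its thermograph has left wall a - t and right wall b + t, which meet at t = (a - b)/2, where both equal (a + b)/2. So the mast (mean value) is at (a + b)/2.
Mean = (4 + (-22))/2 = -18/2 = -9

-9


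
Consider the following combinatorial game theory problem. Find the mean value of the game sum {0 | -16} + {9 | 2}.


G1 = {0 | -16}, G2 = {9 | 2}
Each is a switch {a | b} with numbers a > b; its mean value is (a + b)/2, and mean value is additive over game sums: m(G1 + G2) = m(G1) + m(G2).
Mean of G1 = (0 + (-16))/2 = -16/2 = -8
Mean of G2 = (9 + (2))/2 = 11/2 = 11/2
Mean of G1 + G2 = -8 + 11/2 = -5/2

-5/2


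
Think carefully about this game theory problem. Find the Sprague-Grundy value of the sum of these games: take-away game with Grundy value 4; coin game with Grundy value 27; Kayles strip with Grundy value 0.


By the Sprague-Grundy theorem, the Grundy value of a sum of games is the XOR of individual Grundy values.
take-away game: Grundy value = 4. Running XOR: 0 XOR 4 = 4
coin game: Grundy value = 27. Running XOR: 4 XOR 27 = 31
Kayles strip: Grundy value = 0. Running XOR: 31 XOR 0 = 31
The combined Grundy value is 31.

31


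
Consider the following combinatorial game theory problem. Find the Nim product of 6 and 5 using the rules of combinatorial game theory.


Nim multiplication is bilinear over XOR: (u XOR v) * w = (u*w) XOR (v*w).
So we split each operand into its bit components and XOR the pairwise Nim products.
6 = 2 + 4 (as XOR of powers of 2).
5 = 1 + 4 (as XOR of powers of 2).
Using the standard Nim-product table on single bits:
  2*2 = 3,   2*4 = 8,   2*8 = 12,
  4*4 = 6,   4*8 = 11,  8*8 = 13,
and  1*x = x (identity), k*l = l*k (commutative).
Pairwise Nim products:
  2 * 1 = 2
  2 * 4 = 8
  4 * 1 = 4
  4 * 4 = 6
XOR them: 2 XOR 8 XOR 4 XOR 6 = 8.
Result: 6 * 5 = 8 (in Nim).

8


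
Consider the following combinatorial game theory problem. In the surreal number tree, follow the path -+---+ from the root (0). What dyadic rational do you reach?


Sign expansion: -+---+
Rule: track bounds (lo, hi), initially (-inf, +inf). On '+', the current value becomes lo and we move to the simplest number in (value, hi): value + 1 if hi = +inf, otherwise the midpoint (value + hi)/2. On '-', the current value becomes hi and we move to value - 1 if lo = -inf, otherwise the midpoint (lo + value)/2.
Start at 0.
Step 1: sign = -, move left. Bounds: (-inf, 0). Value = -1
Step 2: sign = +, move right. Bounds: (-1, 0). Value = -1/2
Step 3: sign = -, move left. Bounds: (-1, -1/2). Value = -3/4
Step 4: sign = -, move left. Bounds: (-1, -3/4). Value = -7/8
Step 5: sign = -, move left. Bounds: (-1, -7/8). Value = -15/16
Step 6: sign = +, move right. Bounds: (-15/16, -7/8). Value = -29/32
The surreal number with sign expansion -+---+ is -29/32.

-29/32


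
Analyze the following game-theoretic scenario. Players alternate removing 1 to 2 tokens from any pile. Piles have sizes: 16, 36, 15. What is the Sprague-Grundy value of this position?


Subtraction set: {1, 2}
For this subtraction set, G(n) = n mod 3 (period = max + 1 = 3).
Pile 1 (size 16): G(16) = 16 mod 3 = 1
Pile 2 (size 36): G(36) = 36 mod 3 = 0
Pile 3 (size 15): G(15) = 15 mod 3 = 0
Total Grundy value = XOR of all: 1 XOR 0 XOR 0 = 1

1


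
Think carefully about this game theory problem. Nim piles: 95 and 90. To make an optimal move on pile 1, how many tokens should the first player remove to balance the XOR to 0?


Piles: 95 and 90
Current XOR: 95 XOR 90 = 5 (non-zero, so this is an N-position).
To make the XOR zero, we need to find a move that balances the piles.
For pile 1 (size 95): target = 95 XOR 5 = 90
We reduce pile 1 from 95 to 90.
Tokens removed: 95 - 90 = 5
Verification: 90 XOR 90 = 0

5


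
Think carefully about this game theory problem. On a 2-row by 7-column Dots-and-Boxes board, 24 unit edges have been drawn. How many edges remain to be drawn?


Grid: 2 x 7 boxes, i.e. 3 rows and 8 columns of dots.
Horizontal edges: (rows + 1) * cols = 3 * 7 = 21
Vertical edges: rows * (cols + 1) = 2 * 8 = 16
Total edges: 21 + 16 = 37
Edges drawn: 24
Remaining: 37 - 24 = 13

13


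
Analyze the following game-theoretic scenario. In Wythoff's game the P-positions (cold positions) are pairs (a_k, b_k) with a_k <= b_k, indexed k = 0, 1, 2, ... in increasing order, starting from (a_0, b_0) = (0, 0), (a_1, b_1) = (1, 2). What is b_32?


By Wythoff's theorem, a_k = floor(k * phi) and b_k = floor(k * phi^2) = a_k + k, where phi = (1 + sqrt(5))/2 is the golden ratio.
phi = (1 + sqrt(5))/2 = 1.618034
phi^2 = phi + 1 = 2.618034
k = 32
k * phi^2 = 32 * 2.618034 = 83.777088
b_32 = floor(k * phi^2) = 83 (check: a_32 + k = 51 + 32 = 83)

83


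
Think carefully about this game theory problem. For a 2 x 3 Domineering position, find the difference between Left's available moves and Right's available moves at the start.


Board is 2 x 3 (rows x cols).
Left (vertical) placements: (rows-1) * cols = 1 * 3 = 3
Right (horizontal) placements: rows * (cols-1) = 2 * 2 = 4
Advantage = Left - Right = 3 - 4 = -1

-1


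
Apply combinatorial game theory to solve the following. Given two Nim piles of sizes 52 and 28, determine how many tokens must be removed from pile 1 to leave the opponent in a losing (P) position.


Piles: 52 and 28
Current XOR: 52 XOR 28 = 40 (non-zero, so this is an N-position).
To make the XOR zero, we need to find a move that balances the piles.
For pile 1 (size 52): target = 52 XOR 40 = 28
We reduce pile 1 from 52 to 28.
Tokens removed: 52 - 28 = 24
Verification: 28 XOR 28 = 0

24


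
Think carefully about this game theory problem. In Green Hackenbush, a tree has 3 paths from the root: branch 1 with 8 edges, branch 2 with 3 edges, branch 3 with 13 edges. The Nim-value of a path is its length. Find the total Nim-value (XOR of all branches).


The tree has 3 branches from the ground vertex.
In Green Hackenbush, the Nim-value of a simple path of length k is k.
Branch 1: length 8, Nim-value = 8
Branch 2: length 3, Nim-value = 3
Branch 3: length 13, Nim-value = 13
Total Nim-value = XOR of all branch values:
0 XOR 8 = 8
8 XOR 3 = 11
11 XOR 13 = 6
Nim-value of the tree = 6

6


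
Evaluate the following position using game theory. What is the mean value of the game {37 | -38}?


Game = {37 | -38}, a switch {a | b} with numbers a > b.
Its thermograph has left wall a - t and right wall b + t, which meet at t = (a - b)/2, where both equal (a + b)/2. So the mast (mean value) is at (a + b)/2.
Mean = (37 + (-38))/2 = -1/2 = -1/2

-1/2


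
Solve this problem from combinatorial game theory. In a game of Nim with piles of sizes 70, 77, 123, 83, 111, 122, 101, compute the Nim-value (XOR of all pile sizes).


We need the XOR (exclusive or) of all pile sizes.
After XOR-ing pile 1 (size 70): 0 XOR 70 = 70
After XOR-ing pile 2 (size 77): 70 XOR 77 = 11
After XOR-ing pile 3 (size 123): 11 XOR 123 = 112
After XOR-ing pile 4 (size 83): 112 XOR 83 = 35
After XOR-ing pile 5 (size 111): 35 XOR 111 = 76
After XOR-ing pile 6 (size 122): 76 XOR 122 = 54
After XOR-ing pile 7 (size 101): 54 XOR 101 = 83
The Nim-value of this position is 83.

83


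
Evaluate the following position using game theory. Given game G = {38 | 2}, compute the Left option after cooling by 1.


Original game: {38 | 2} (a switch {a | b} with a > b).
Cooling by t (for t below the temperature (a - b)/2 = 18) taxes each move by t: {a | b} cooled by t is {a - t | b + t}.
Cooling amount: t = 1
Cooled Left option: 38 - 1 = 37
Cooled Right option: 2 + 1 = 3
Cooled game: {37 | 3}
Left option = 37

37


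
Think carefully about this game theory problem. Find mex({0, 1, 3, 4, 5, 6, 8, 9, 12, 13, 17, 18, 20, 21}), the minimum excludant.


Set = {0, 1, 3, 4, 5, 6, 8, 9, 12, 13, 17, 18, 20, 21}
0 is in the set.
1 is in the set.
2 is NOT in the set. This is the mex.
mex = 2

2


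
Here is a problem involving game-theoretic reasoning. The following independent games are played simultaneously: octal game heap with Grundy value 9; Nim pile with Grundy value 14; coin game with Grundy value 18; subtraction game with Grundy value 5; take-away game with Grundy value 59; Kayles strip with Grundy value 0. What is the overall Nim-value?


By the Sprague-Grundy theorem, the Grundy value of a sum of games is the XOR of individual Grundy values.
octal game heap: Grundy value = 9. Running XOR: 0 XOR 9 = 9
Nim pile: Grundy value = 14. Running XOR: 9 XOR 14 = 7
coin game: Grundy value = 18. Running XOR: 7 XOR 18 = 21
subtraction game: Grundy value = 5. Running XOR: 21 XOR 5 = 16
take-away game: Grundy value = 59. Running XOR: 16 XOR 59 = 43
Kayles strip: Grundy value = 0. Running XOR: 43 XOR 0 = 43
The combined Grundy value is 43.

43


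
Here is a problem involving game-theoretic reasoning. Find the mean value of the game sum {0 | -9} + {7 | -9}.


G1 = {0 | -9}, G2 = {7 | -9}
Each is a switch {a | b} with numbers a > b; its mean value is (a + b)/2, and mean value is additive over game sums: m(G1 + G2) = m(G1) + m(G2).
Mean of G1 = (0 + (-9))/2 = -9/2 = -9/2
Mean of G2 = (7 + (-9))/2 = -2/2 = -1
Mean of G1 + G2 = -9/2 + -1 = -11/2

-11/2


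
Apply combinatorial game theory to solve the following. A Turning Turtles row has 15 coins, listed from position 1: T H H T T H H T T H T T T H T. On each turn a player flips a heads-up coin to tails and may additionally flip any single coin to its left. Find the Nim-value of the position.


Coins: T H H T T H H T T H T T T H T
Key fact: a single head at position k behaves exactly like a Nim heap of size k (turning it to T and optionally flipping a coin at j < k corresponds to moving the heap from k to j, or to 0), and heads combine as a disjunctive sum (two heads at the same place would cancel, matching j XOR j = 0). So the Nim-value is the XOR of the 1-indexed positions of the heads.
Face-up positions (1-indexed): [2, 3, 6, 7, 10, 14]
XOR 0 with 2: 0 XOR 2 = 2
XOR 2 with 3: 2 XOR 3 = 1
XOR 1 with 6: 1 XOR 6 = 7
XOR 7 with 7: 7 XOR 7 = 0
XOR 0 with 10: 0 XOR 10 = 10
XOR 10 with 14: 10 XOR 14 = 4
Nim-value = 4

4


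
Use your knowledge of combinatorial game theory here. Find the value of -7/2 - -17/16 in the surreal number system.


x = -7/2, y = -17/16
Converting to common denominator: 16
x = -56/16, y = -17/16
x - y = -7/2 - -17/16 = -39/16

-39/16


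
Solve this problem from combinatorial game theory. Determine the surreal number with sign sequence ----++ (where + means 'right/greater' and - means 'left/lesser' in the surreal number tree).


Sign expansion: ----++
Rule: track bounds (lo, hi), initially (-inf, +inf). On '+', the current value becomes lo and we move to the simplest number in (value, hi): value + 1 if hi = +inf, otherwise the midpoint (value + hi)/2. On '-', the current value becomes hi and we move to value - 1 if lo = -inf, otherwise the midpoint (lo + value)/2.
Start at 0.
Step 1: sign = -, move left. Bounds: (-inf, 0). Value = -1
Step 2: sign = -, move left. Bounds: (-inf, -1). Value = -2
Step 3: sign = -, move left. Bounds: (-inf, -2). Value = -3
Step 4: sign = -, move left. Bounds: (-inf, -3). Value = -4
Step 5: sign = +, move right. Bounds: (-4, -3). Value = -7/2
Step 6: sign = +, move right. Bounds: (-7/2, -3). Value = -13/4
The surreal number with sign expansion ----++ is -13/4.

-13/4


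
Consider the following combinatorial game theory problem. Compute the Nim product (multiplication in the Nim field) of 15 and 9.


Nim multiplication is bilinear over XOR: (u XOR v) * w = (u*w) XOR (v*w).
So we split each operand into its bit components and XOR the pairwise Nim products.
15 = 1 + 2 + 4 + 8 (as XOR of powers of 2).
9 = 1 + 8 (as XOR of powers of 2).
Using the standard Nim-product table on single bits:
  2*2 = 3,   2*4 = 8,   2*8 = 12,
  4*4 = 6,   4*8 = 11,  8*8 = 13,
and  1*x = x (identity), k*l = l*k (commutative).
Pairwise Nim products:
  1 * 1 = 1
  1 * 8 = 8
  2 * 1 = 2
  2 * 8 = 12
  4 * 1 = 4
  4 * 8 = 11
  8 * 1 = 8
  8 * 8 = 13
XOR them: 1 XOR 8 XOR 2 XOR 12 XOR 4 XOR 11 XOR 8 XOR 13 = 13.
Result: 15 * 9 = 13 (in Nim).

13


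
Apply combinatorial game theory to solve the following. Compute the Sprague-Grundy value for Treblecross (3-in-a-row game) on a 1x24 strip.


Treblecross: place X on empty cells; 3-in-a-row wins.
Playing within two cells of an existing X lets the opponent win at once, so sensible play treats the cells i-2..i+2 around each X as dead. The player left with no safe cell loses, so this is a normal-play take-away game on strips of safe cells.
Placing X at cell i (0-indexed) of a strip of k safe cells leaves independent strips of sizes max(0, i-2) and max(0, k-i-3). Hence G(k) = mex{ G(max(0,i-2)) XOR G(max(0,k-i-3)) : 0 <= i < k }, with G(0) = 0.
G(1): splits (0,0):0^0=0 -> mex({0}) = 1
G(2): splits (0,0):0^0=0 -> mex({0}) = 1
G(3): splits (0,0):0^0=0 -> mex({0}) = 1
G(4): splits (0,1):0^1=1 (0,0):0^0=0 -> mex({0, 1}) = 2
G(5): splits (0,2):0^1=1 (0,1):0^1=1 (0,0):0^0=0 -> mex({0, 1}) = 2
G(6) = mex({1}) = 0
G(7) = mex({0, 1, 2}) = 3
G(8) = mex({0, 1, 2}) = 3
G(9) = mex({0, 2}) = 1
G(10) = mex({0, 2, 3}) = 1
G(11) = mex({0, 3}) = 1
G(12) = mex({1, 3}) = 0
G(13) = mex({0, 1, 2, 3}) = 4
G(14) = mex({0, 1, 2}) = 3
G(15) = mex({0, 1, 2}) = 3
G(16) = mex({0, 1, 2, 4}) = 3
G(17) = mex({0, 1, 3, 4}) = 2
G(18) = mex({0, 1, 3, 4}) = 2
G(19) = mex({0, 1, 3, 5}) = 2
G(20) = mex({0, 1, 2, 3, 5}) = 4
G(21) = mex({0, 1, 2, 3, 5}) = 4
G(22) = mex({1, 2, 6}) = 0
G(23) = mex({0, 1, 2, 3, 4, 6}) = 5
G(24) = mex({0, 1, 2, 3, 4}) = 5
Therefore G(24) = 5.

5


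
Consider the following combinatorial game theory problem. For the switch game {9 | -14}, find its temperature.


The game is {9 | -14}, a switch {a | b} with numbers a > b.
Cooling {a | b} by t gives {a - t | b + t}, which stops being hot when a - t = b + t, i.e. at t = (a - b)/2. So the temperature of a switch is (a - b)/2.
Temperature = (Left option - Right option) / 2
= (9 - (-14)) / 2
= 23 / 2
= 23/2

23/2


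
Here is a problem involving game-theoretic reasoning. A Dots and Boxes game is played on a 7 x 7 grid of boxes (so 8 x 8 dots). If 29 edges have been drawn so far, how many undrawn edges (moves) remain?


Grid: 7 x 7 boxes, i.e. 8 rows and 8 columns of dots.
Horizontal edges: (rows + 1) * cols = 8 * 7 = 56
Vertical edges: rows * (cols + 1) = 7 * 8 = 56
Total edges: 56 + 56 = 112
Edges drawn: 29
Remaining: 112 - 29 = 83

83


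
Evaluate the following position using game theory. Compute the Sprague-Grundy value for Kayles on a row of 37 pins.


Kayles: a move removes 1 or 2 adjacent pins from a contiguous row.
Removing pins from a row of k leaves two independent rows (a, b) with a + b = k - 1 (one pin) or a + b = k - 2 (two pins); an end removal gives a = 0.
By Sprague-Grundy, G(k) = mex{ G(a) XOR G(b) } over all these splits. G(0) = 0.
G(1): splits (0,0):0^0=0 -> mex({0}) = 1
G(2): splits (0,1):0^1=1 (0,0):0^0=0 -> mex({0, 1}) = 2
G(3): splits (0,2):0^2=2 (1,1):1^1=0 (0,1):0^1=1 -> mex({0, 1, 2}) = 3
G(4): splits (0,3):0^3=3 (1,2):1^2=3 (0,2):0^2=2 (1,1):1^1=0 -> mex({0, 2, 3}) = 1
G(5): splits (0,4):0^1=1 (1,3):1^3=2 (2,2):2^2=0 (0,3):0^3=3 (1,2):1^2=3 -> mex({0, 1, 2, 3}) = 4
G(6) = mex({0, 1, 2, 4}) = 3
G(7) = mex({0, 1, 3, 4, 5}) = 2
G(8) = mex({0, 2, 3, 5, 6}) = 1
G(9) = mex({0, 1, 2, 3, 6, 7}) = 4
G(10) = mex({0, 1, 3, 4, 5, 7}) = 2
G(11) = mex({0, 1, 2, 3, 4, 5}) = 6
G(12) = mex({0, 1, 2, 3, 5, 6, 7}) = 4
G(13) = mex({0, 2, 3, 4, 6, 7}) = 1
G(14) = mex({0, 1, 4, 5, 6, 7}) = 2
G(15) = mex({0, 1, 2, 3, 4, 5, 6}) = 7
G(16) = mex({0, 2, 3, 5, 6, 7}) = 1
G(17) = mex({0, 1, 2, 3, 5, 6, 7}) = 4
G(18) = mex({0, 1, 2, 4, 5, 6}) = 3
G(19) = mex({0, 1, 3, 4, 5, 7}) = 2
G(20) = mex({0, 2, 3, 4, 5, 6, 7}) = 1
G(21) = mex({0, 1, 2, 3, 5, 6, 7}) = 4
G(22) = mex({0, 1, 2, 3, 4, 5, 7}) = 6
G(23) = mex({0, 1, 2, 3, 4, 5, 6}) = 7
G(24) = mex({0, 1, 2, 3, 5, 6, 7}) = 4
G(25) = mex({0, 2, 3, 4, 6, 7}) = 1
G(26) = mex({0, 1, 3, 4, 5, 6, 7}) = 2
G(27) = mex({0, 1, 2, 3, 4, 5, 6, 7}) = 8
G(28) = mex({0, 1, 2, 3, 4, 6, 7, 8}) = 5
G(29) = mex({0, 1, 2, 3, 5, 6, 7, 8, 9}) = 4
G(30) = mex({0, 1, 2, 3, 4, 5, 6, 9, 10}) = 7
G(31) = mex({0, 1, 3, 4, 5, 7, 10, 11}) = 2
G(32) = mex({0, 2, 3, 4, 5, 6, 7, 9, 11}) = 1
G(33) = mex({0, 1, 2, 3, 4, 5, 6, 7, 9, 12}) = 8
G(34) = mex({0, 1, 2, 3, 4, 5, 7, 8, 11, 12}) = 6
G(35) = mex({0, 1, 2, 3, 4, 5, 6, 8, 9, 10, 11}) = 7
G(36) = mex({0, 1, 2, 3, 5, 6, 7, 9, 10}) = 4
G(37) = mex({0, 2, 3, 4, 6, 7, 9, 10, 11, 12}) = 1
Therefore G(37) = 1.

1
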